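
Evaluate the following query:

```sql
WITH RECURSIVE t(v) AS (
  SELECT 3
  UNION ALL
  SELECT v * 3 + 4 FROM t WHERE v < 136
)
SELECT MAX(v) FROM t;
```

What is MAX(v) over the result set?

403

Base: v=3.
Iteration 1: 3 < 136 holds -> v = 3 * 3 + 4 = 13.
Iteration 2: 13 < 136 holds -> v = 13 * 3 + 4 = 43.
Iteration 3: 43 < 136 holds -> v = 43 * 3 + 4 = 133.
Iteration 4: 133 < 136 holds -> v = 133 * 3 + 4 = 403.
Iteration 5: 403 < 136 fails; recursion stops.
v values: 3, 13, 43, 133, 403; the maximum is 403.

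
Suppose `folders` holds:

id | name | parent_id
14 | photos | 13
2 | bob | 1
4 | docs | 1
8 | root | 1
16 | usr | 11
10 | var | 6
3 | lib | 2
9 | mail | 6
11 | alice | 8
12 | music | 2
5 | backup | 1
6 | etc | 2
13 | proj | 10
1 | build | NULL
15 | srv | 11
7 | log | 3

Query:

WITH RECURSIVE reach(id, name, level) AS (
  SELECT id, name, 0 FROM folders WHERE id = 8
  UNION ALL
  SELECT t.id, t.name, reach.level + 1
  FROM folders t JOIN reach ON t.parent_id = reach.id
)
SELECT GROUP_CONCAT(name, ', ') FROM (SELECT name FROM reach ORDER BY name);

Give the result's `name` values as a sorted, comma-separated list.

alice, root, srv, usr

Base: id=8 (root) at level 0.
Iteration 1: rows with parent_id in {8} -> alice (id 11, level 1).
Iteration 2: rows with parent_id in {11} -> srv (id 15, level 2), usr (id 16, level 2).
Iteration 3: no rows with parent_id in {15,16}; recursion stops.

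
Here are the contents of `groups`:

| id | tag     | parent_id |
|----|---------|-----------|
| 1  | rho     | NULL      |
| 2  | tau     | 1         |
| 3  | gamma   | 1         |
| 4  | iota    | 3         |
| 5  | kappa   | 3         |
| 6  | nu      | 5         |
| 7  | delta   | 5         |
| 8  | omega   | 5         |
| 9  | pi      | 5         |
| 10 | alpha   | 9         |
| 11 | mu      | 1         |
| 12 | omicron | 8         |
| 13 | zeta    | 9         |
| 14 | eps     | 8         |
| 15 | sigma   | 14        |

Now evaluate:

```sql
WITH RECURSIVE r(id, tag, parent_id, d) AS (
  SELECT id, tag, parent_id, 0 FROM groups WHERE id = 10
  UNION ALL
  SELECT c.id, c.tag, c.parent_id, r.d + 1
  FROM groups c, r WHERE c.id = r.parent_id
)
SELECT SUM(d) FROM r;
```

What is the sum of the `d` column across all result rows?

Base: id=10 (alpha), parent_id=9, d 0.
Iteration 1: join on id=9 -> pi (id 9, parent_id=5, d 1).
Iteration 2: join on id=5 -> kappa (id 5, parent_id=3, d 2).
Iteration 3: join on id=3 -> gamma (id 3, parent_id=1, d 3).
Iteration 4: join on id=1 -> rho (id 1, parent_id=NULL, d 4).
Iteration 5: parent_id is NULL; no match; recursion stops.
SUM(d) = 0 + 1 + 2 + 3 + 4 = 10.

10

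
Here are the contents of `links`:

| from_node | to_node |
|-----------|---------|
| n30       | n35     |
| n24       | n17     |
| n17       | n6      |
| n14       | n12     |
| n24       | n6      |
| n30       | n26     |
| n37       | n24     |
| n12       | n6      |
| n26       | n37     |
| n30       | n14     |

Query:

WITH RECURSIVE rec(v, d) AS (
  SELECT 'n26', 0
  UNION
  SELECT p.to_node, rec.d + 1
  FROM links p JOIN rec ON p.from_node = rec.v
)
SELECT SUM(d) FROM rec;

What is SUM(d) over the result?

13

Base: (n26, d=0).
Iteration 1: edges from {n26} -> (n37, d=1).
Iteration 2: edges from {n37} -> (n24, d=2).
Iteration 3: edges from {n24} -> (n17, d=3), (n6, d=3).
Iteration 4: edges from {n17,n6} -> (n6, d=4).
Iteration 5: no outgoing edges from {n6}; recursion stops.
SUM(d) = 0 + 1 + 2 + 3 + 3 + 4 = 13.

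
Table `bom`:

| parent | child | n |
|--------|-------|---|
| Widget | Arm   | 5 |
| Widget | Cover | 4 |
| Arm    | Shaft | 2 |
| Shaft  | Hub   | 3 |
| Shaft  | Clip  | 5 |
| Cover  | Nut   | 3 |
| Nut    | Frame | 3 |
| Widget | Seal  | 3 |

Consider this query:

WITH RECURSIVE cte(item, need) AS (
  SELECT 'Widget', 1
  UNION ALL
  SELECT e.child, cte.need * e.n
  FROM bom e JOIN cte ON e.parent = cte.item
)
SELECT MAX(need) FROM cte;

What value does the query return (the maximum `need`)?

50

Base: (Widget, need=1).
Iteration 1: components of {Widget} -> Arm = 1*5 = 5, Cover = 1*4 = 4, Seal = 1*3 = 3.
Iteration 2: components of {Arm,Cover,Seal} -> Nut = 4*3 = 12, Shaft = 5*2 = 10.
Iteration 3: components of {Nut,Shaft} -> Clip = 10*5 = 50, Frame = 12*3 = 36, Hub = 10*3 = 30.
Iteration 4: no further components; recursion stops.
need values: 1, 5, 4, 3, 10, 12, 30, 50, 36; the maximum is 50.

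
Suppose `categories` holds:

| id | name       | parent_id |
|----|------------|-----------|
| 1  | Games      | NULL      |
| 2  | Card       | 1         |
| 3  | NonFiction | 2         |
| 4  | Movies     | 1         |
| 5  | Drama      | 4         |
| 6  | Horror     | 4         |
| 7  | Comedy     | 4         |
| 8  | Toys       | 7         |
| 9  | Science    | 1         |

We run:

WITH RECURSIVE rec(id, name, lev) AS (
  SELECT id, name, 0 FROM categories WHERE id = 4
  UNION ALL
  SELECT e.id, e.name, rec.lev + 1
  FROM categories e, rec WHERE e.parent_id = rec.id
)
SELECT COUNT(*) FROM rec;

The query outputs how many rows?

5

Base: id=4 (Movies) at lev 0.
Iteration 1: rows with parent_id in {4} -> Drama (id 5, lev 1), Horror (id 6, lev 1), Comedy (id 7, lev 1).
Iteration 2: rows with parent_id in {5,6,7} -> Toys (id 8, lev 2).
Iteration 3: no rows with parent_id in {8}; recursion stops.
Total rows emitted: 5.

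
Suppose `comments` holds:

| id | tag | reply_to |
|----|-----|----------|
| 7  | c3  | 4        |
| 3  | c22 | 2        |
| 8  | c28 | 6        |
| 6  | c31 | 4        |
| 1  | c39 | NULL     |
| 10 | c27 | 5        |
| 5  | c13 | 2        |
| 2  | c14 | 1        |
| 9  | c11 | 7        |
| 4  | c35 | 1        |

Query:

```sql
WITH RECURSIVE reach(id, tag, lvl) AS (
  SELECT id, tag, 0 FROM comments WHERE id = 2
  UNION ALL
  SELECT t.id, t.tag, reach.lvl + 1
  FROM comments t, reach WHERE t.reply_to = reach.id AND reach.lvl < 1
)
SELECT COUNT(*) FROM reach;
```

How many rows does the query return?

3

Base: id=2 (c14) at lvl 0.
Iteration 1: rows with reply_to in {2} -> c22 (id 3, lvl 1), c13 (id 5, lvl 1).
Iteration 2: lvl < 1 fails for all current rows; recursion stops.
Total rows emitted: 3.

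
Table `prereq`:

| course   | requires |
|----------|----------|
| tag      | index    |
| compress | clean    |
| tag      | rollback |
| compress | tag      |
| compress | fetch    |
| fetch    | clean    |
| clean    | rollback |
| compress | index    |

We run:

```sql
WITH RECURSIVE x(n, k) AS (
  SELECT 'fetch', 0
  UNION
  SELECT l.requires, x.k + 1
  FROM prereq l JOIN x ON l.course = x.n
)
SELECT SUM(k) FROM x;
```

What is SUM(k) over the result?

3

Base: (fetch, k=0).
Iteration 1: edges from {fetch} -> (clean, k=1).
Iteration 2: edges from {clean} -> (rollback, k=2).
Iteration 3: no outgoing edges from {rollback}; recursion stops.
SUM(k) = 0 + 1 + 2 = 3.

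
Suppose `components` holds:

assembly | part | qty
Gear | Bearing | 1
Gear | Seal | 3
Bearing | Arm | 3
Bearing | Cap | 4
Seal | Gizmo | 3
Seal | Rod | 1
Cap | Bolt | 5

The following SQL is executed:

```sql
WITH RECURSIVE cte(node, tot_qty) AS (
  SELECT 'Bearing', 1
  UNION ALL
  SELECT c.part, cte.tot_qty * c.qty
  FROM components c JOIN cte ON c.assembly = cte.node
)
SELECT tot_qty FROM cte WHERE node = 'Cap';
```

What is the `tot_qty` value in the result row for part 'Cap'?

4

Base: (Bearing, tot_qty=1).
Iteration 1: components of {Bearing} -> Arm = 1*3 = 3, Cap = 1*4 = 4.
Iteration 2: components of {Arm,Cap} -> Bolt = 4*5 = 20.
Iteration 3: no further components; recursion stops.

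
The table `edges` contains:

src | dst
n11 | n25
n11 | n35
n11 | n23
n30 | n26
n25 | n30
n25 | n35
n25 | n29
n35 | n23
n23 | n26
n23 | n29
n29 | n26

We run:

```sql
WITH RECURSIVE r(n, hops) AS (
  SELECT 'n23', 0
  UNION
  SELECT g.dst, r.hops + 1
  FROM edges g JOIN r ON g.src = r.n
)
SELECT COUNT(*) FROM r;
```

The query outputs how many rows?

4

Base: (n23, hops=0).
Iteration 1: edges from {n23} -> (n26, hops=1), (n29, hops=1).
Iteration 2: edges from {n26,n29} -> (n26, hops=2).
Iteration 3: no outgoing edges from {n26}; recursion stops.
Total rows emitted: 4.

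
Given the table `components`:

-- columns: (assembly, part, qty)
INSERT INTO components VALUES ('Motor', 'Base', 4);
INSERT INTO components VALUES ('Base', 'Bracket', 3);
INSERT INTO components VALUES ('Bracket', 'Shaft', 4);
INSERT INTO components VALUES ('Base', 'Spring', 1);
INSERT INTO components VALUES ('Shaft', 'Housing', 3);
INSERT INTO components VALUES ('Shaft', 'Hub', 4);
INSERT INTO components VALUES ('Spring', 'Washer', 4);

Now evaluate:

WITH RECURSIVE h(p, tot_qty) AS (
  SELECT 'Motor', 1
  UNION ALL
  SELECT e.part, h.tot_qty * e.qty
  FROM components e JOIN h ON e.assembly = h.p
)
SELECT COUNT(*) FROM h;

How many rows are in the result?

8

Base: (Motor, tot_qty=1).
Iteration 1: components of {Motor} -> Base = 1*4 = 4.
Iteration 2: components of {Base} -> Bracket = 4*3 = 12, Spring = 4*1 = 4.
Iteration 3: components of {Bracket,Spring} -> Shaft = 12*4 = 48, Washer = 4*4 = 16.
Iteration 4: components of {Shaft,Washer} -> Housing = 48*3 = 144, Hub = 48*4 = 192.
Iteration 5: no further components; recursion stops.
Total rows emitted: 8.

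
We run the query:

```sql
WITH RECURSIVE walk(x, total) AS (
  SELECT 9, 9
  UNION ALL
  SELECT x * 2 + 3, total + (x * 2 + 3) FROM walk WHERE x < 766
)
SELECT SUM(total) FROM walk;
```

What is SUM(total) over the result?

Base: x=9, total=9.
Iteration 1: 9 < 766 holds -> x = 9 * 2 + 3 = 21, total = 9 + 21 = 30.
Iteration 2: 21 < 766 holds -> x = 21 * 2 + 3 = 45, total = 30 + 45 = 75.
Iteration 3: 45 < 766 holds -> x = 45 * 2 + 3 = 93, total = 75 + 93 = 168.
Iteration 4: 93 < 766 holds -> x = 93 * 2 + 3 = 189, total = 168 + 189 = 357.
Iteration 5: 189 < 766 holds -> x = 189 * 2 + 3 = 381, total = 357 + 381 = 738.
Iteration 6: 381 < 766 holds -> x = 381 * 2 + 3 = 765, total = 738 + 765 = 1503.
Iteration 7: 765 < 766 holds -> x = 765 * 2 + 3 = 1533, total = 1503 + 1533 = 3036.
Iteration 8: 1533 < 766 fails; recursion stops.
SUM(total) = 9 + 30 + 75 + 168 + 357 + 738 + 1503 + 3036 = 5916.

5916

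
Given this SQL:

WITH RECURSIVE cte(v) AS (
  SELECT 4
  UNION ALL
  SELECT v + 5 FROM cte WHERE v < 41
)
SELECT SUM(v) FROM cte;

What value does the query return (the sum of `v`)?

Base: v=4.
Iteration 1: 4 < 41 holds -> v = 4 + 5 = 9.
Iteration 2: 9 < 41 holds -> v = 9 + 5 = 14.
Iteration 3: 14 < 41 holds -> v = 14 + 5 = 19.
Iteration 4: 19 < 41 holds -> v = 19 + 5 = 24.
Iteration 5: 24 < 41 holds -> v = 24 + 5 = 29.
Iteration 6: 29 < 41 holds -> v = 29 + 5 = 34.
Iteration 7: 34 < 41 holds -> v = 34 + 5 = 39.
Iteration 8: 39 < 41 holds -> v = 39 + 5 = 44.
Iteration 9: 44 < 41 fails; recursion stops.
SUM(v) = 4 + 9 + 14 + 19 + 24 + 29 + 34 + 39 + 44 = 216.

216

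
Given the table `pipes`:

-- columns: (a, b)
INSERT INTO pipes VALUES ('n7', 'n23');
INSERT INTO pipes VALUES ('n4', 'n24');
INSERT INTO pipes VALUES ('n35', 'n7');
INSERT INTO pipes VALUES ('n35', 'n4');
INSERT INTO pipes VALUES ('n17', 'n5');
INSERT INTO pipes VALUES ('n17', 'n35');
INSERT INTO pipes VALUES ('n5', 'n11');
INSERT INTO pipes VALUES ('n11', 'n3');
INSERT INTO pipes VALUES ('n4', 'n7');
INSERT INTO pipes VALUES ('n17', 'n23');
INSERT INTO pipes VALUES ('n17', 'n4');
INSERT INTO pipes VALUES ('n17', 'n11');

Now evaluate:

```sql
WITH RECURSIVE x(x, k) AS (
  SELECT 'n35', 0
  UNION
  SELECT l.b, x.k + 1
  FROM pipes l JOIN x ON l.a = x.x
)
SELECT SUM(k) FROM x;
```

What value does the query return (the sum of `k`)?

Base: (n35, k=0).
Iteration 1: edges from {n35} -> (n4, k=1), (n7, k=1).
Iteration 2: edges from {n4,n7} -> (n23, k=2), (n24, k=2), (n7, k=2).
Iteration 3: edges from {n23,n24,n7} -> (n23, k=3).
Iteration 4: no outgoing edges from {n23}; recursion stops.
SUM(k) = 0 + 1 + 1 + 2 + 2 + 2 + 3 = 11.

11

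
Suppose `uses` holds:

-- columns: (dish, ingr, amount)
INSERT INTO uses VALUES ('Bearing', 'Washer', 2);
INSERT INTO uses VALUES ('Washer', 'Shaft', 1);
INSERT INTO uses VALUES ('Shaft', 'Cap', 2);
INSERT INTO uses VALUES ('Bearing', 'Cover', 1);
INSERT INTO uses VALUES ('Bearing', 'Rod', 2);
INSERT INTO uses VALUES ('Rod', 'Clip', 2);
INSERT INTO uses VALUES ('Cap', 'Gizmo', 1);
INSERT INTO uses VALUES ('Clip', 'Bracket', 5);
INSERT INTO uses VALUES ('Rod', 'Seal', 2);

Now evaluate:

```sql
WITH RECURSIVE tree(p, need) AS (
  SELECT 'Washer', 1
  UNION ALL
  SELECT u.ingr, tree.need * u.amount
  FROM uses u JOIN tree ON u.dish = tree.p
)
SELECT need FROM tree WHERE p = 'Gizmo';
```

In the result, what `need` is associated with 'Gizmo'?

2

Base: (Washer, need=1).
Iteration 1: components of {Washer} -> Shaft = 1*1 = 1.
Iteration 2: components of {Shaft} -> Cap = 1*2 = 2.
Iteration 3: components of {Cap} -> Gizmo = 2*1 = 2.
Iteration 4: no further components; recursion stops.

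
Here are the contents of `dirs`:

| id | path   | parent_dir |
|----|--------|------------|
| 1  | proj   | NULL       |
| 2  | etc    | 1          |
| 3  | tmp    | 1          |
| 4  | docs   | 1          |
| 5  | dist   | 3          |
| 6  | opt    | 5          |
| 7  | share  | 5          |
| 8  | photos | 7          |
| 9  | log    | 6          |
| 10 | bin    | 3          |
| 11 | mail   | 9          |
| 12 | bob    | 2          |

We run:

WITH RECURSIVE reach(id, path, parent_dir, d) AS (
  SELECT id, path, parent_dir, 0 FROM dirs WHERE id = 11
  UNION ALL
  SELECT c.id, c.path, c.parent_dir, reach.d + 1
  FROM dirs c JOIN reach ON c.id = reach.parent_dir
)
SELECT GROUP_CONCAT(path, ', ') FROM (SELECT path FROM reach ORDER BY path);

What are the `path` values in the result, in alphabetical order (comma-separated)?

dist, log, mail, opt, proj, tmp

Base: id=11 (mail), parent_dir=9, d 0.
Iteration 1: join on id=9 -> log (id 9, parent_dir=6, d 1).
Iteration 2: join on id=6 -> opt (id 6, parent_dir=5, d 2).
Iteration 3: join on id=5 -> dist (id 5, parent_dir=3, d 3).
Iteration 4: join on id=3 -> tmp (id 3, parent_dir=1, d 4).
Iteration 5: join on id=1 -> proj (id 1, parent_dir=NULL, d 5).
Iteration 6: parent_dir is NULL; no match; recursion stops.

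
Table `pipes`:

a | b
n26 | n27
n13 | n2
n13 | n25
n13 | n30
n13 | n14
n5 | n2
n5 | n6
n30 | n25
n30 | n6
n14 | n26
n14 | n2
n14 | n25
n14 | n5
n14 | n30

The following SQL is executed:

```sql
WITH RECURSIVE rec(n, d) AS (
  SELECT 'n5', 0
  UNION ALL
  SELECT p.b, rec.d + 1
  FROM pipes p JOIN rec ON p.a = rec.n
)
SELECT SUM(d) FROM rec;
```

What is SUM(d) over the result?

2

Base: (n5, d=0).
Iteration 1: edges from {n5} -> (n2, d=1), (n6, d=1).
Iteration 2: no outgoing edges from {n2,n6}; recursion stops.
SUM(d) = 0 + 1 + 1 = 2.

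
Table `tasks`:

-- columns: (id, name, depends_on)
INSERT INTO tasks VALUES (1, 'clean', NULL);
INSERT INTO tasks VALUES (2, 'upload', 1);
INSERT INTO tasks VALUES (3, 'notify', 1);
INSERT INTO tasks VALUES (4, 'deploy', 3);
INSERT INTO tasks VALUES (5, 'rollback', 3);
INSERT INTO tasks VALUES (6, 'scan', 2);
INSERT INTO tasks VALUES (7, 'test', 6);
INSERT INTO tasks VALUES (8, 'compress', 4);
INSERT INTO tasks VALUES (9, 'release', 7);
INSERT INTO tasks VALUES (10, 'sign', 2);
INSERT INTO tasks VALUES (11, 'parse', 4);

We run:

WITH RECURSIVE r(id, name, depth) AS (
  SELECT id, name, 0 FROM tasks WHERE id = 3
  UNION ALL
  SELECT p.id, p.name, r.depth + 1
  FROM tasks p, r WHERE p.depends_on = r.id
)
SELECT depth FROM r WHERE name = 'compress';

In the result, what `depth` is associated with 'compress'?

2

Base: id=3 (notify) at depth 0.
Iteration 1: rows with depends_on in {3} -> deploy (id 4, depth 1), rollback (id 5, depth 1).
Iteration 2: rows with depends_on in {4,5} -> compress (id 8, depth 2), parse (id 11, depth 2).
Iteration 3: no rows with depends_on in {8,11}; recursion stops.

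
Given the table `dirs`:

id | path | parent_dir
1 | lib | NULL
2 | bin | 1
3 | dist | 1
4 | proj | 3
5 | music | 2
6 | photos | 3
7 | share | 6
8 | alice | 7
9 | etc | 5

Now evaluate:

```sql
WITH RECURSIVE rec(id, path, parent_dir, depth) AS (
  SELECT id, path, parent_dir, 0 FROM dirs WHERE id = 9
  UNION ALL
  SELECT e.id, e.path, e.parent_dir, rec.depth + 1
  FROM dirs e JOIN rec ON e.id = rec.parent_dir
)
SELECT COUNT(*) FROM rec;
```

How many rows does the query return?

4

Base: id=9 (etc), parent_dir=5, depth 0.
Iteration 1: join on id=5 -> music (id 5, parent_dir=2, depth 1).
Iteration 2: join on id=2 -> bin (id 2, parent_dir=1, depth 2).
Iteration 3: join on id=1 -> lib (id 1, parent_dir=NULL, depth 3).
Iteration 4: parent_dir is NULL; no match; recursion stops.
Total rows emitted: 4.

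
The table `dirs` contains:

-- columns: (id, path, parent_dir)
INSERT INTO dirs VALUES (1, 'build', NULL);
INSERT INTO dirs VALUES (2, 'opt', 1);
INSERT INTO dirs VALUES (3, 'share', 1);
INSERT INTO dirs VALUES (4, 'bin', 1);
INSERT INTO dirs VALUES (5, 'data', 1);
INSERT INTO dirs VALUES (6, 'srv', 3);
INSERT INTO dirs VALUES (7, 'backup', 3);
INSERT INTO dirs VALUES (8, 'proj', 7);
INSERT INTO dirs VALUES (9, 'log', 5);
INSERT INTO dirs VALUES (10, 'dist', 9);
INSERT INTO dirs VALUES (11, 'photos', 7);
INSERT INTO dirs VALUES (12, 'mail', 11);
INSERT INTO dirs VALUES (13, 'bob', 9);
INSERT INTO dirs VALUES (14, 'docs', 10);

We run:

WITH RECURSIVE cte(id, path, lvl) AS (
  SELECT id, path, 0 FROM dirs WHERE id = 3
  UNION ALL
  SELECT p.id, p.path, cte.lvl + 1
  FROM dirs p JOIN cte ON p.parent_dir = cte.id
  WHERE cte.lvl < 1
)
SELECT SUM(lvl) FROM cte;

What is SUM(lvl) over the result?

Base: id=3 (share) at lvl 0.
Iteration 1: rows with parent_dir in {3} -> srv (id 6, lvl 1), backup (id 7, lvl 1).
Iteration 2: lvl < 1 fails for all current rows; recursion stops.
SUM(lvl) = 0 + 1 + 1 = 2.

2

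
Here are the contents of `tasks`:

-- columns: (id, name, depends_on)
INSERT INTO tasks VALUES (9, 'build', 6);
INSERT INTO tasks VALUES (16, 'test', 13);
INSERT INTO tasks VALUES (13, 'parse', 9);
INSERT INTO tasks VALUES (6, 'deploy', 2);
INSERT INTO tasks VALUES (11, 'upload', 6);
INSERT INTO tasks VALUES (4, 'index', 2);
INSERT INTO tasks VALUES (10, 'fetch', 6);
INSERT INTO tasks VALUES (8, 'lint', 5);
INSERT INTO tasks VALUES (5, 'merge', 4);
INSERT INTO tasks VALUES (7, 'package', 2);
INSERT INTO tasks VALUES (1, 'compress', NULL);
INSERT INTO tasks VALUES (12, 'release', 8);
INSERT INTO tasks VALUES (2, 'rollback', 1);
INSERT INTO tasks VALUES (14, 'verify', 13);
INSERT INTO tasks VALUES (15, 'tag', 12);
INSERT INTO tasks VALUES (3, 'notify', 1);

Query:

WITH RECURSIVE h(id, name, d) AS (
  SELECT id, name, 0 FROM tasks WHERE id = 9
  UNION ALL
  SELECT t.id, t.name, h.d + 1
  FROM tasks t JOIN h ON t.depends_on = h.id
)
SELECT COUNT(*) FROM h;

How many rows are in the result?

Base: id=9 (build) at d 0.
Iteration 1: rows with depends_on in {9} -> parse (id 13, d 1).
Iteration 2: rows with depends_on in {13} -> verify (id 14, d 2), test (id 16, d 2).
Iteration 3: no rows with depends_on in {14,16}; recursion stops.
Total rows emitted: 4.

4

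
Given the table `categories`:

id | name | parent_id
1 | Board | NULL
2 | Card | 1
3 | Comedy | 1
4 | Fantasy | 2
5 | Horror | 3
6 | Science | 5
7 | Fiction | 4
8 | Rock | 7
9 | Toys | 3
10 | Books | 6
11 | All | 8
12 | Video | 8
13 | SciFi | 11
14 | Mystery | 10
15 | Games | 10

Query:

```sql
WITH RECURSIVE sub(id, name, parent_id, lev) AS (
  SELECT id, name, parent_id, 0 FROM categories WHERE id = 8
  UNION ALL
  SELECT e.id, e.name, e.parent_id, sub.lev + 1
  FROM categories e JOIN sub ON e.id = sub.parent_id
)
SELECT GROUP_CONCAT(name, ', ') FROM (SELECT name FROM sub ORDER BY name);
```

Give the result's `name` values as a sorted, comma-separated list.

Board, Card, Fantasy, Fiction, Rock

Base: id=8 (Rock), parent_id=7, lev 0.
Iteration 1: join on id=7 -> Fiction (id 7, parent_id=4, lev 1).
Iteration 2: join on id=4 -> Fantasy (id 4, parent_id=2, lev 2).
Iteration 3: join on id=2 -> Card (id 2, parent_id=1, lev 3).
Iteration 4: join on id=1 -> Board (id 1, parent_id=NULL, lev 4).
Iteration 5: parent_id is NULL; no match; recursion stops.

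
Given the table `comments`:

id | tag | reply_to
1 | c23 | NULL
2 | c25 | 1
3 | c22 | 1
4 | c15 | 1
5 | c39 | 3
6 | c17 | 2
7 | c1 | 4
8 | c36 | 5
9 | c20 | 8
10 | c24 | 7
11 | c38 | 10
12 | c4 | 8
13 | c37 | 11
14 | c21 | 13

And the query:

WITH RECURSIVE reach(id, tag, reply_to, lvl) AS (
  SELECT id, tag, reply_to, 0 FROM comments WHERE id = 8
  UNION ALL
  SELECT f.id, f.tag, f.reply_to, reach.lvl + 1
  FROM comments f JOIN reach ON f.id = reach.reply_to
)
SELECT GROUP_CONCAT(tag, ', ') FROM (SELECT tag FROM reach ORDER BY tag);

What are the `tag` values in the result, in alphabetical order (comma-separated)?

Base: id=8 (c36), reply_to=5, lvl 0.
Iteration 1: join on id=5 -> c39 (id 5, reply_to=3, lvl 1).
Iteration 2: join on id=3 -> c22 (id 3, reply_to=1, lvl 2).
Iteration 3: join on id=1 -> c23 (id 1, reply_to=NULL, lvl 3).
Iteration 4: reply_to is NULL; no match; recursion stops.

c22, c23, c36, c39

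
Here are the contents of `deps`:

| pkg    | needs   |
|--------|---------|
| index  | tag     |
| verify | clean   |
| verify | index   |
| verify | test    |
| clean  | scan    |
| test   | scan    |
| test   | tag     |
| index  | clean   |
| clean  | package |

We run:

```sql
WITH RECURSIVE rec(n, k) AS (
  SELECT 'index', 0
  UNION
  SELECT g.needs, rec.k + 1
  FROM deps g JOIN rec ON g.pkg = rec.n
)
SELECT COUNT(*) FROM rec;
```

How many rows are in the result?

5

Base: (index, k=0).
Iteration 1: edges from {index} -> (clean, k=1), (tag, k=1).
Iteration 2: edges from {clean,tag} -> (package, k=2), (scan, k=2).
Iteration 3: no outgoing edges from {package,scan}; recursion stops.
Total rows emitted: 5.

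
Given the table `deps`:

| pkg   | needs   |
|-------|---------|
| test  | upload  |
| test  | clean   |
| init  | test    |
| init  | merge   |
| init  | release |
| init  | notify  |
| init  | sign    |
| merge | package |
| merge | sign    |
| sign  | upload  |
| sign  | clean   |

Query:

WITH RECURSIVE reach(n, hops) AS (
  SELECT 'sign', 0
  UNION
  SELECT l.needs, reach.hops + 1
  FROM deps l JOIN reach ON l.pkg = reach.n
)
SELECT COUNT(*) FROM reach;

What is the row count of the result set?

Base: (sign, hops=0).
Iteration 1: edges from {sign} -> (clean, hops=1), (upload, hops=1).
Iteration 2: no outgoing edges from {clean,upload}; recursion stops.
Total rows emitted: 3.

3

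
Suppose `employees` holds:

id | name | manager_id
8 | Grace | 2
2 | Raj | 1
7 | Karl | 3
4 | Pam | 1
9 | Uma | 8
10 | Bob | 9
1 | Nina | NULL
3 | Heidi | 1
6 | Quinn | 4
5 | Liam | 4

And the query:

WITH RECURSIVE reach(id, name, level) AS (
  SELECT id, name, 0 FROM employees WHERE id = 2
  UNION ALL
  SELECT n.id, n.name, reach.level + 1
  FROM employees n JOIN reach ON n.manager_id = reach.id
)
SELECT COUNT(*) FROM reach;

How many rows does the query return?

Base: id=2 (Raj) at level 0.
Iteration 1: rows with manager_id in {2} -> Grace (id 8, level 1).
Iteration 2: rows with manager_id in {8} -> Uma (id 9, level 2).
Iteration 3: rows with manager_id in {9} -> Bob (id 10, level 3).
Iteration 4: no rows with manager_id in {10}; recursion stops.
Total rows emitted: 4.

4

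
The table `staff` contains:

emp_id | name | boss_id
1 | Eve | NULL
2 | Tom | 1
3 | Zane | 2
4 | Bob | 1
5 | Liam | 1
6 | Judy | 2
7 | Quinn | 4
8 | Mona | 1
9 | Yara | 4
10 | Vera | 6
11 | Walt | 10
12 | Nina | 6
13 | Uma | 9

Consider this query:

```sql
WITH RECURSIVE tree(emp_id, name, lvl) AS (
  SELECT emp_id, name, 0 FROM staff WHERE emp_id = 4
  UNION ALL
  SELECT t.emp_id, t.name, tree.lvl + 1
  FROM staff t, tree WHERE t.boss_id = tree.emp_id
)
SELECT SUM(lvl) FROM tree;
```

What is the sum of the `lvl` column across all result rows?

Base: emp_id=4 (Bob) at lvl 0.
Iteration 1: rows with boss_id in {4} -> Quinn (id 7, lvl 1), Yara (id 9, lvl 1).
Iteration 2: rows with boss_id in {7,9} -> Uma (id 13, lvl 2).
Iteration 3: no rows with boss_id in {13}; recursion stops.
SUM(lvl) = 0 + 1 + 1 + 2 = 4.

4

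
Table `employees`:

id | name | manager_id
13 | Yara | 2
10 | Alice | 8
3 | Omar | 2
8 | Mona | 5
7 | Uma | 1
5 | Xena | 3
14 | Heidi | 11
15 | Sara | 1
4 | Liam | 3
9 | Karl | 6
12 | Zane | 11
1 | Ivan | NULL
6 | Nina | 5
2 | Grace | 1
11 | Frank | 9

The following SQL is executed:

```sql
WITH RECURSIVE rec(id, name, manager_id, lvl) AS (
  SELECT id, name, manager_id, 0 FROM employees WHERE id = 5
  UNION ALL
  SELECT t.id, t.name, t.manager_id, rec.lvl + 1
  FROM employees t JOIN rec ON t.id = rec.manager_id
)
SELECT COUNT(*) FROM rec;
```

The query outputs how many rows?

4

Base: id=5 (Xena), manager_id=3, lvl 0.
Iteration 1: join on id=3 -> Omar (id 3, manager_id=2, lvl 1).
Iteration 2: join on id=2 -> Grace (id 2, manager_id=1, lvl 2).
Iteration 3: join on id=1 -> Ivan (id 1, manager_id=NULL, lvl 3).
Iteration 4: manager_id is NULL; no match; recursion stops.
Total rows emitted: 4.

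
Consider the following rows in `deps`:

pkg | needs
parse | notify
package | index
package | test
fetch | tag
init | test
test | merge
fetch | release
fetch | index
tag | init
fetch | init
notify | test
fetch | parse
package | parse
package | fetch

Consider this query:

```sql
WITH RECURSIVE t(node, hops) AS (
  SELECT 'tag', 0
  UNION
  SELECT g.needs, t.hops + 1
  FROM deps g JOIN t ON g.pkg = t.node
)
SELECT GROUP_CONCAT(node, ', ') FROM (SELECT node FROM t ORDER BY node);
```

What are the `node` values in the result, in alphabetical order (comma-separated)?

Base: (tag, hops=0).
Iteration 1: edges from {tag} -> (init, hops=1).
Iteration 2: edges from {init} -> (test, hops=2).
Iteration 3: edges from {test} -> (merge, hops=3).
Iteration 4: no outgoing edges from {merge}; recursion stops.

init, merge, tag, test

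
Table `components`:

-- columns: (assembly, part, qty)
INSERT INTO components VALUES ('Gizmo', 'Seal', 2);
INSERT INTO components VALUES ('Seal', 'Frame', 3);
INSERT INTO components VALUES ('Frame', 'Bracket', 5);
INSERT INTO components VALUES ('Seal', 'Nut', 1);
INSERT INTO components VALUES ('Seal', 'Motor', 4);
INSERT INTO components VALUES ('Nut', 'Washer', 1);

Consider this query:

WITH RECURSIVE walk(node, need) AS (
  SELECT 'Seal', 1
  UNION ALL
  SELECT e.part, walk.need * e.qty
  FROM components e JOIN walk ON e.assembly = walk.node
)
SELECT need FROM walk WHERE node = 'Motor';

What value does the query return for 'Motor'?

4

Base: (Seal, need=1).
Iteration 1: components of {Seal} -> Frame = 1*3 = 3, Motor = 1*4 = 4, Nut = 1*1 = 1.
Iteration 2: components of {Frame,Motor,Nut} -> Bracket = 3*5 = 15, Washer = 1*1 = 1.
Iteration 3: no further components; recursion stops.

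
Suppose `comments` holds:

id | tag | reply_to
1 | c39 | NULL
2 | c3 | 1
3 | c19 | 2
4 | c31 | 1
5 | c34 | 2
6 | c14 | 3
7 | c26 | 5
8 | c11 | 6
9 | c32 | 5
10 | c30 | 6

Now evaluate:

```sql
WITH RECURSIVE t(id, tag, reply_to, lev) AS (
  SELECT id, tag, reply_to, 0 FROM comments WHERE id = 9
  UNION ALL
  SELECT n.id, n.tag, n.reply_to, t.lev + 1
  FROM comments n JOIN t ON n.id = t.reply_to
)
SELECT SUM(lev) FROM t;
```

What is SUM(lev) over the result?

Base: id=9 (c32), reply_to=5, lev 0.
Iteration 1: join on id=5 -> c34 (id 5, reply_to=2, lev 1).
Iteration 2: join on id=2 -> c3 (id 2, reply_to=1, lev 2).
Iteration 3: join on id=1 -> c39 (id 1, reply_to=NULL, lev 3).
Iteration 4: reply_to is NULL; no match; recursion stops.
SUM(lev) = 0 + 1 + 2 + 3 = 6.

6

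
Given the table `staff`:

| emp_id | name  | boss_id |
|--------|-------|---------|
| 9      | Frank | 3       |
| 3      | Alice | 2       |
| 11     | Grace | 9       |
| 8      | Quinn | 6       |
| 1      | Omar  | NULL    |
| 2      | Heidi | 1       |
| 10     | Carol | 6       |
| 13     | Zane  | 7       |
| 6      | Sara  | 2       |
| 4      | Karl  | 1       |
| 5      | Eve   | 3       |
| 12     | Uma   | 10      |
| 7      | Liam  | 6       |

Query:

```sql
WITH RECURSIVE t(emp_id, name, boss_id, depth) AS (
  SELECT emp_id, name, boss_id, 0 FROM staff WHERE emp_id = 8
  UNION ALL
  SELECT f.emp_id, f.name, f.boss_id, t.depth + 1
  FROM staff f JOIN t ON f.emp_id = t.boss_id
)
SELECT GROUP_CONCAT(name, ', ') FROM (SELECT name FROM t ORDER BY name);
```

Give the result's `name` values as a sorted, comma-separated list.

Base: emp_id=8 (Quinn), boss_id=6, depth 0.
Iteration 1: join on emp_id=6 -> Sara (id 6, boss_id=2, depth 1).
Iteration 2: join on emp_id=2 -> Heidi (id 2, boss_id=1, depth 2).
Iteration 3: join on emp_id=1 -> Omar (id 1, boss_id=NULL, depth 3).
Iteration 4: boss_id is NULL; no match; recursion stops.

Heidi, Omar, Quinn, Sara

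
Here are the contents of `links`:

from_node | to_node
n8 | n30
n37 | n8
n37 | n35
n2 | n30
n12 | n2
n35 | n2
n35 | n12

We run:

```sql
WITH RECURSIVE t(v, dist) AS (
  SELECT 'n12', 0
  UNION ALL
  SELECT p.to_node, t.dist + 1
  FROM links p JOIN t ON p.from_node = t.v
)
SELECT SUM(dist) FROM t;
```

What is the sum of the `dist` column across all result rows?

Base: (n12, dist=0).
Iteration 1: edges from {n12} -> (n2, dist=1).
Iteration 2: edges from {n2} -> (n30, dist=2).
Iteration 3: no outgoing edges from {n30}; recursion stops.
SUM(dist) = 0 + 1 + 2 = 3.

3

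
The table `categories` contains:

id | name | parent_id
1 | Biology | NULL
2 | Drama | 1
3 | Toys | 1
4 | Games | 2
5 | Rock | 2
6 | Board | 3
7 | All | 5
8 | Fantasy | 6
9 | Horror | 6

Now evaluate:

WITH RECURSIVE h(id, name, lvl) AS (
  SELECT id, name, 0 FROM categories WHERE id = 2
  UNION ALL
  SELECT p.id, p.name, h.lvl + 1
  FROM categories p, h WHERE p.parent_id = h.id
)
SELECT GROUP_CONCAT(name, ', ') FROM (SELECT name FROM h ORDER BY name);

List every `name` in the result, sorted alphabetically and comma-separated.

Base: id=2 (Drama) at lvl 0.
Iteration 1: rows with parent_id in {2} -> Games (id 4, lvl 1), Rock (id 5, lvl 1).
Iteration 2: rows with parent_id in {4,5} -> All (id 7, lvl 2).
Iteration 3: no rows with parent_id in {7}; recursion stops.

All, Drama, Games, Rock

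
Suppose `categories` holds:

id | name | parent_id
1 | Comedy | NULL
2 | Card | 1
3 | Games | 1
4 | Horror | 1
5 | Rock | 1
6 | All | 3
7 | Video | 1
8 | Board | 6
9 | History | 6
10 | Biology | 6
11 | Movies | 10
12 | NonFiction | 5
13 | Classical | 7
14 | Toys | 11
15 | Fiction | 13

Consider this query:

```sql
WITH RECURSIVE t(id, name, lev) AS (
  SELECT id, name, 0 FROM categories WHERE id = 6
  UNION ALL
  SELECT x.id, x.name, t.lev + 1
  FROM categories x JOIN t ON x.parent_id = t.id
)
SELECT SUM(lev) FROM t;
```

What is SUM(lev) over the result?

8

Base: id=6 (All) at lev 0.
Iteration 1: rows with parent_id in {6} -> Board (id 8, lev 1), History (id 9, lev 1), Biology (id 10, lev 1).
Iteration 2: rows with parent_id in {8,9,10} -> Movies (id 11, lev 2).
Iteration 3: rows with parent_id in {11} -> Toys (id 14, lev 3).
Iteration 4: no rows with parent_id in {14}; recursion stops.
SUM(lev) = 0 + 1 + 1 + 1 + 2 + 3 = 8.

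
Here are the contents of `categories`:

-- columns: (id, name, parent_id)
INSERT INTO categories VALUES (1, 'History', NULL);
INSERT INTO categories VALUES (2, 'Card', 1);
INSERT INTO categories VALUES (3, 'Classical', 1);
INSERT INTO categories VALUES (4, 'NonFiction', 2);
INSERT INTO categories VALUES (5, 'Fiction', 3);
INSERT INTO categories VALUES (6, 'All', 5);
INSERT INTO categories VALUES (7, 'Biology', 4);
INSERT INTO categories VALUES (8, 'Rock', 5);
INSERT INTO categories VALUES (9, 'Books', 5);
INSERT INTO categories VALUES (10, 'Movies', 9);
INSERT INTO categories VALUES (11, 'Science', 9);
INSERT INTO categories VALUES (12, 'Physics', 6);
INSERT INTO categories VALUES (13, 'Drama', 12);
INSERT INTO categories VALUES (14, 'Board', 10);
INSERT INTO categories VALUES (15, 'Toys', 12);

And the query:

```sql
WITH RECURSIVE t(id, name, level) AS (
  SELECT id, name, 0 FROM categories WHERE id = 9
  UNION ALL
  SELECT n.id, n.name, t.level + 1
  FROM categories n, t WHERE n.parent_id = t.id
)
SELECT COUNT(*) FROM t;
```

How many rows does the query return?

4

Base: id=9 (Books) at level 0.
Iteration 1: rows with parent_id in {9} -> Movies (id 10, level 1), Science (id 11, level 1).
Iteration 2: rows with parent_id in {10,11} -> Board (id 14, level 2).
Iteration 3: no rows with parent_id in {14}; recursion stops.
Total rows emitted: 4.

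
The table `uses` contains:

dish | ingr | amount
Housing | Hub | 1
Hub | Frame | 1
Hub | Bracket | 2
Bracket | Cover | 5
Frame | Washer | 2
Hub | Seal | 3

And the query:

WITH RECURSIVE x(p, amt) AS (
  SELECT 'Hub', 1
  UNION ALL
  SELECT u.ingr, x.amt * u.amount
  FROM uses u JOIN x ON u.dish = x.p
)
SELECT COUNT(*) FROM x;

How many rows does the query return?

6

Base: (Hub, amt=1).
Iteration 1: components of {Hub} -> Bracket = 1*2 = 2, Frame = 1*1 = 1, Seal = 1*3 = 3.
Iteration 2: components of {Bracket,Frame,Seal} -> Cover = 2*5 = 10, Washer = 1*2 = 2.
Iteration 3: no further components; recursion stops.
Total rows emitted: 6.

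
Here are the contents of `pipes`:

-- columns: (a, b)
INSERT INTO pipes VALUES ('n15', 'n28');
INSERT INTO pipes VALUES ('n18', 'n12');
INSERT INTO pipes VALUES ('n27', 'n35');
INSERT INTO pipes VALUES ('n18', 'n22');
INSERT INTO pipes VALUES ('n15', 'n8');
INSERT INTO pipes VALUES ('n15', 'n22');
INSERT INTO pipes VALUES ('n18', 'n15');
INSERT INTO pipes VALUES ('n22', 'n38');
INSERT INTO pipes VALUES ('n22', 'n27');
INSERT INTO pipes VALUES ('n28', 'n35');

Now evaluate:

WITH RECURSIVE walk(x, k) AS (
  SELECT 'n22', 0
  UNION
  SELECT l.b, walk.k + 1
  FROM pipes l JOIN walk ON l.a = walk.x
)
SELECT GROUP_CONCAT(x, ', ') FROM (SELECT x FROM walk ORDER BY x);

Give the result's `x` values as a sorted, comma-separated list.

n22, n27, n35, n38

Base: (n22, k=0).
Iteration 1: edges from {n22} -> (n27, k=1), (n38, k=1).
Iteration 2: edges from {n27,n38} -> (n35, k=2).
Iteration 3: no outgoing edges from {n35}; recursion stops.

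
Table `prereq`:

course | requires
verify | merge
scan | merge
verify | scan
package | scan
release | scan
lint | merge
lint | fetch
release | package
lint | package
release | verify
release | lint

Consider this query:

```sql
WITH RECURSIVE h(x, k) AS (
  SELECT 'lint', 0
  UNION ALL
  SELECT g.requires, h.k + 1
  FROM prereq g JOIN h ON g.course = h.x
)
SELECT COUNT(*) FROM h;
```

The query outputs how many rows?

Base: (lint, k=0).
Iteration 1: edges from {lint} -> (fetch, k=1), (merge, k=1), (package, k=1).
Iteration 2: edges from {fetch,merge,package} -> (scan, k=2).
Iteration 3: edges from {scan} -> (merge, k=3).
Iteration 4: no outgoing edges from {merge}; recursion stops.
Total rows emitted: 6.

6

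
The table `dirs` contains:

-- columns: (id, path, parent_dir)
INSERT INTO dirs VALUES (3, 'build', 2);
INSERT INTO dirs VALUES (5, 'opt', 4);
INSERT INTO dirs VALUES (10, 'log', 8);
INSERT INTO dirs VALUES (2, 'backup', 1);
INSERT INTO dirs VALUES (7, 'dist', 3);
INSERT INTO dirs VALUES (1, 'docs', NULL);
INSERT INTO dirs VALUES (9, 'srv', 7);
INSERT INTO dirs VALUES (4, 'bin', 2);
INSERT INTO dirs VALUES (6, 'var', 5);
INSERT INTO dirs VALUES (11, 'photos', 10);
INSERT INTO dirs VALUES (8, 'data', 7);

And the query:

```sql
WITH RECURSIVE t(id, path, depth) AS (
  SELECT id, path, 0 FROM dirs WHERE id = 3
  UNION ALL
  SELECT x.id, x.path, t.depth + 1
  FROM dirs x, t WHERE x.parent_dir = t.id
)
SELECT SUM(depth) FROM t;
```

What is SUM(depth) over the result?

12

Base: id=3 (build) at depth 0.
Iteration 1: rows with parent_dir in {3} -> dist (id 7, depth 1).
Iteration 2: rows with parent_dir in {7} -> data (id 8, depth 2), srv (id 9, depth 2).
Iteration 3: rows with parent_dir in {8,9} -> log (id 10, depth 3).
Iteration 4: rows with parent_dir in {10} -> photos (id 11, depth 4).
Iteration 5: no rows with parent_dir in {11}; recursion stops.
SUM(depth) = 0 + 1 + 2 + 2 + 3 + 4 = 12.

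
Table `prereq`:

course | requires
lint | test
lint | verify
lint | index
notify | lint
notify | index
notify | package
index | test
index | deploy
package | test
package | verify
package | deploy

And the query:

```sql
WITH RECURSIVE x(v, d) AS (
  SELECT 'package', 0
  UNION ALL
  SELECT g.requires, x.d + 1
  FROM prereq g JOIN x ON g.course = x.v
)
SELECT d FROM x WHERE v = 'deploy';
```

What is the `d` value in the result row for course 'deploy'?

Base: (package, d=0).
Iteration 1: edges from {package} -> (deploy, d=1), (test, d=1), (verify, d=1).
Iteration 2: no outgoing edges from {deploy,test,verify}; recursion stops.

1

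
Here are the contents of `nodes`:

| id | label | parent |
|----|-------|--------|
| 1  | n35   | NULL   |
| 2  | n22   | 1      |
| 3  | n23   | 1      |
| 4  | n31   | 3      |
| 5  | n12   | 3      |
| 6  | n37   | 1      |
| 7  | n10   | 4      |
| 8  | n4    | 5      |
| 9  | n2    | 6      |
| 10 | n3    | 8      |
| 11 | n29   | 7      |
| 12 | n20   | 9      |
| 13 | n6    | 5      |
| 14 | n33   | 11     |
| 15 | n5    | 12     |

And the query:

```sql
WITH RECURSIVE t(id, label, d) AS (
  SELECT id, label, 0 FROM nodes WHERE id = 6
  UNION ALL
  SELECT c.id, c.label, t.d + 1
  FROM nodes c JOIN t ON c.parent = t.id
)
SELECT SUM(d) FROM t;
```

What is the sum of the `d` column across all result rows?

6

Base: id=6 (n37) at d 0.
Iteration 1: rows with parent in {6} -> n2 (id 9, d 1).
Iteration 2: rows with parent in {9} -> n20 (id 12, d 2).
Iteration 3: rows with parent in {12} -> n5 (id 15, d 3).
Iteration 4: no rows with parent in {15}; recursion stops.
SUM(d) = 0 + 1 + 2 + 3 = 6.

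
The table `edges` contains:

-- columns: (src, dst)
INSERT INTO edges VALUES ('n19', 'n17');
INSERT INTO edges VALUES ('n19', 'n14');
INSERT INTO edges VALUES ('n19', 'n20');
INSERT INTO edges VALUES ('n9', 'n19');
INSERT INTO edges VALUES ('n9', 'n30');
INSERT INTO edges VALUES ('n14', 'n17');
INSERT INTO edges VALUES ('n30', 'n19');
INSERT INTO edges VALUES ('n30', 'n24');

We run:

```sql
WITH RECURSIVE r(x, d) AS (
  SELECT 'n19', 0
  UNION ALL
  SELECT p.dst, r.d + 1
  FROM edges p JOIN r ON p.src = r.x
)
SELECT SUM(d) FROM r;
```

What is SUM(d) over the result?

5

Base: (n19, d=0).
Iteration 1: edges from {n19} -> (n14, d=1), (n17, d=1), (n20, d=1).
Iteration 2: edges from {n14,n17,n20} -> (n17, d=2).
Iteration 3: no outgoing edges from {n17}; recursion stops.
SUM(d) = 0 + 1 + 1 + 1 + 2 = 5.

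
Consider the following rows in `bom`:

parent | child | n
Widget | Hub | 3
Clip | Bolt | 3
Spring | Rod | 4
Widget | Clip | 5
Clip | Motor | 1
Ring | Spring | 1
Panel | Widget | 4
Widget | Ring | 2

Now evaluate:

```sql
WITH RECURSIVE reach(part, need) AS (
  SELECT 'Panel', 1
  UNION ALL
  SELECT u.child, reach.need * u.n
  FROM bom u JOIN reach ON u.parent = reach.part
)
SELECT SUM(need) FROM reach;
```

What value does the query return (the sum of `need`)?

Base: (Panel, need=1).
Iteration 1: components of {Panel} -> Widget = 1*4 = 4.
Iteration 2: components of {Widget} -> Clip = 4*5 = 20, Hub = 4*3 = 12, Ring = 4*2 = 8.
Iteration 3: components of {Clip,Hub,Ring} -> Bolt = 20*3 = 60, Motor = 20*1 = 20, Spring = 8*1 = 8.
Iteration 4: components of {Bolt,Motor,Spring} -> Rod = 8*4 = 32.
Iteration 5: no further components; recursion stops.
SUM(need) = 1 + 4 + 20 + 12 + 8 + 20 + 60 + 8 + 32 = 165.

165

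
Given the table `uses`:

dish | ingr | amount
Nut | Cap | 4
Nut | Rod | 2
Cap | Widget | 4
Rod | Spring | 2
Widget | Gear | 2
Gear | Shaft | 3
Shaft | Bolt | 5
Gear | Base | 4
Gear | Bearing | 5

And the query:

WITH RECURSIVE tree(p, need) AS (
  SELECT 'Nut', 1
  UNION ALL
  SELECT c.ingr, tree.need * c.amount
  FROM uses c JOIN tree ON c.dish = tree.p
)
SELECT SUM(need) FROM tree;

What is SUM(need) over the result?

Base: (Nut, need=1).
Iteration 1: components of {Nut} -> Cap = 1*4 = 4, Rod = 1*2 = 2.
Iteration 2: components of {Cap,Rod} -> Spring = 2*2 = 4, Widget = 4*4 = 16.
Iteration 3: components of {Spring,Widget} -> Gear = 16*2 = 32.
Iteration 4: components of {Gear} -> Base = 32*4 = 128, Bearing = 32*5 = 160, Shaft = 32*3 = 96.
Iteration 5: components of {Base,Bearing,Shaft} -> Bolt = 96*5 = 480.
Iteration 6: no further components; recursion stops.
SUM(need) = 1 + 4 + 2 + 16 + 4 + 32 + 96 + 128 + 160 + 480 = 923.

923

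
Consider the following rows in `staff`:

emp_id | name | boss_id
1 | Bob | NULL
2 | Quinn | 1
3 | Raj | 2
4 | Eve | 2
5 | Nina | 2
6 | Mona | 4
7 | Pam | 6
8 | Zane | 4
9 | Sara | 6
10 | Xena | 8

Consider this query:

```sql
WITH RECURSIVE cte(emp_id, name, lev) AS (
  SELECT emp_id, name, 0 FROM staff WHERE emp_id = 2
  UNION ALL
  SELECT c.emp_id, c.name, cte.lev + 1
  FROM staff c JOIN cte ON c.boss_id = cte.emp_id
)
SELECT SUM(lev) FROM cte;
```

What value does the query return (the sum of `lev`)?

16

Base: emp_id=2 (Quinn) at lev 0.
Iteration 1: rows with boss_id in {2} -> Raj (id 3, lev 1), Eve (id 4, lev 1), Nina (id 5, lev 1).
Iteration 2: rows with boss_id in {3,4,5} -> Mona (id 6, lev 2), Zane (id 8, lev 2).
Iteration 3: rows with boss_id in {6,8} -> Pam (id 7, lev 3), Sara (id 9, lev 3), Xena (id 10, lev 3).
Iteration 4: no rows with boss_id in {7,9,10}; recursion stops.
SUM(lev) = 0 + 1 + 1 + 1 + 2 + 2 + 3 + 3 + 3 = 16.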